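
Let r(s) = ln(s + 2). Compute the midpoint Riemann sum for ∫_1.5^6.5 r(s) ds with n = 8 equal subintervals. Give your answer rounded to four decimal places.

Δs = (6.5 − 1.5)/8 = 0.625.
Midpoints: 1.8125, 2.4375, 3.0625, 3.6875, 4.3125, 4.9375, 5.5625, 6.1875.
r(1.8125) ≈ 1.3383, r(2.4375) ≈ 1.4901, r(3.0625) ≈ 1.6219, r(3.6875) ≈ 1.7383, r(4.3125) ≈ 1.8425, r(4.9375) ≈ 1.9369, r(5.5625) ≈ 2.0232, r(6.1875) ≈ 2.1026.
Sum = Δs · [r(1.8125) + r(2.4375) + r(3.0625) + ...].
Sum ≈ 8.8086.

8.8086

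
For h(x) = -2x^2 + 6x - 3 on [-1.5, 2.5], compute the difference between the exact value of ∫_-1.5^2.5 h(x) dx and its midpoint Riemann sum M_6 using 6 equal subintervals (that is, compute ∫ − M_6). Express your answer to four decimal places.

Exact integral: ∫_-1.5^2.5 h(x) dx ≈ -12.666667.
M_6 ≈ -12.370370.
Error ≈ -12.666667 − (-12.370370) ≈ -0.2963.

-0.2963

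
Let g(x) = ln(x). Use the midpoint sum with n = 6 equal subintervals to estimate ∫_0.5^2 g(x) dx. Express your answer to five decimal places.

Δx = (2 − 0.5)/6 = 0.25.
Midpoints: 0.625, 0.875, 1.125, 1.375, 1.625, 1.875.
g(0.625) ≈ -0.47000, g(0.875) ≈ -0.13353, g(1.125) ≈ 0.11778, g(1.375) ≈ 0.31845, g(1.625) ≈ 0.48551, g(1.875) ≈ 0.62861.
Sum = Δx · [g(0.625) + g(0.875) + g(1.125) + ...].
Sum ≈ 0.23670.

0.23670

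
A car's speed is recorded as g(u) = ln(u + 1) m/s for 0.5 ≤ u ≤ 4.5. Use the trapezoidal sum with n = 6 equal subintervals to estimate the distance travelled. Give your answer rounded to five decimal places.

Δu = (4.5 − 0.5)/6 = 2/3.
g(0.5) ≈ 0.40547, g(7/6) ≈ 0.77319, g(11/6) ≈ 1.04145, g(2.5) ≈ 1.25276, g(19/6) ≈ 1.42712, g(23/6) ≈ 1.57554, g(4.5) ≈ 1.70475.
T_6 = (Δu/2)·[g(u_0) + 2g(u_1) + ... + 2g(u_{5}) + g(u_6)].
Sum ≈ 4.75011.

4.75011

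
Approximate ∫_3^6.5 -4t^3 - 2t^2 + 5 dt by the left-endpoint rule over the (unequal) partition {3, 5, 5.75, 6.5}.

Subinterval widths: 2, 0.75, 0.75.
Left endpoints: 3, 5, 5.75.
f(3) = -121, f(5) = -545, f(5.75) = -821.5625.
Sum = Σ Δt_i · f(t_i).
Sum = -1266.921875.

-1266.921875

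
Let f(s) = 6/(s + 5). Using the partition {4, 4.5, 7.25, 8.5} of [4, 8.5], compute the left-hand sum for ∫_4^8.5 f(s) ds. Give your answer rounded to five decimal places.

2.68242

Subinterval widths: 0.5, 2.75, 1.25.
Left endpoints: 4, 4.5, 7.25.
f(4) = 2/3, f(4.5) = 12/19, f(7.25) = 24/49.
Sum = Σ Δs_i · f(s_i).
Sum ≈ 2.68242.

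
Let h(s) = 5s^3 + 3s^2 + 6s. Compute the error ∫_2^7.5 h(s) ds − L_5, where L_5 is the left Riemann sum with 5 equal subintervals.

1160.163125

Exact integral: ∫_2^7.5 h(s) ds = 4505.703125.
L_5 = 3345.54.
Error = 4505.703125 − 3345.54 = 1160.163125.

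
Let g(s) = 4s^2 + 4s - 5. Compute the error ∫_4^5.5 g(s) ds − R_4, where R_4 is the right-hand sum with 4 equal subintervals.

-11.953125

Exact integral: ∫_4^5.5 g(s) ds = 157.5.
R_4 = 169.453125.
Error = 157.5 − 169.453125 = -11.953125.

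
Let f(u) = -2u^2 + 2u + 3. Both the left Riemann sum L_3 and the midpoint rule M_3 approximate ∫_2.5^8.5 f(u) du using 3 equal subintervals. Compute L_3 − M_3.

108

L_3 = -203.
M_3 = -311.
L_3 − M_3 = 108.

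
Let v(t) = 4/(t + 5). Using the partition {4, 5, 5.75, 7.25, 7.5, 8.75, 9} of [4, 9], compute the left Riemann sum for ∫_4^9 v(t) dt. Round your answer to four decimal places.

Subinterval widths: 1, 0.75, 1.5, 0.25, 1.25, 0.25.
Left endpoints: 4, 5, 5.75, 7.25, 7.5, 8.75.
v(4) = 4/9, v(5) = 0.4, v(5.75) = 16/43, v(7.25) = 16/49, v(7.5) = 0.32, v(8.75) = 16/55.
Sum = Σ Δt_i · v(t_i).
Sum ≈ 1.8569.

1.8569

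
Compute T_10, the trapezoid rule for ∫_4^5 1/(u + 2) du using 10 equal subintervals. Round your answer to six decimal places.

Δu = (5 − 4)/10 = 0.1.
f(4) = 1/6, f(4.1) = 10/61, f(4.2) = 5/31, f(4.3) = 10/63, f(4.4) = 0.15625, f(4.5) = 2/13, f(4.6) = 5/33, f(4.7) = 10/67, f(4.8) = 5/34, f(4.9) = 10/69, f(5) = 1/7.
T_10 = (Δu/2)·[f(u_0) + 2f(u_1) + ... + 2f(u_{9}) + f(u_10)].
Sum ≈ 0.154157.

0.154157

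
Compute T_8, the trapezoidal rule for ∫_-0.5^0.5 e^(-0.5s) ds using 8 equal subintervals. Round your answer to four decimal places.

Δs = (0.5 − (-0.5))/8 = 0.125.
f(-0.5) ≈ 1.2840, f(-0.375) ≈ 1.2062, f(-0.25) ≈ 1.1331, f(-0.125) ≈ 1.0645, f(0) ≈ 1.0000, f(0.125) ≈ 0.9394, f(0.25) ≈ 0.8825, f(0.375) ≈ 0.8290, f(0.5) ≈ 0.7788.
T_8 = (Δs/2)·[f(s_0) + 2f(s_1) + ... + 2f(s_{7}) + f(s_8)].
Sum ≈ 1.0108.

1.0108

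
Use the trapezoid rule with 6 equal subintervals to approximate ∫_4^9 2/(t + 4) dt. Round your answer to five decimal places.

0.97214

Δt = (9 − 4)/6 = 5/6.
f(4) = 0.25, f(29/6) = 12/53, f(17/3) = 6/29, f(6.5) = 4/21, f(22/3) = 3/17, f(49/6) = 12/73, f(9) = 2/13.
T_6 = (Δt/2)·[f(t_0) + 2f(t_1) + ... + 2f(t_{5}) + f(t_6)].
Sum ≈ 0.97214.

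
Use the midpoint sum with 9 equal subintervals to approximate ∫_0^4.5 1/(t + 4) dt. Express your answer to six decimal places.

Δt = (4.5 − 0)/9 = 0.5.
Midpoints: 0.25, 0.75, 1.25, 1.75, 2.25, 2.75, 3.25, 3.75, 4.25.
f(0.25) = 4/17, f(0.75) = 4/19, f(1.25) = 4/21, f(1.75) = 4/23, f(2.25) = 0.16, f(2.75) = 4/27, f(3.25) = 4/29, f(3.75) = 4/31, f(4.25) = 4/33.
Sum = Δt · [f(0.25) + f(0.75) + f(1.25) + ...].
Sum ≈ 0.753267.

0.753267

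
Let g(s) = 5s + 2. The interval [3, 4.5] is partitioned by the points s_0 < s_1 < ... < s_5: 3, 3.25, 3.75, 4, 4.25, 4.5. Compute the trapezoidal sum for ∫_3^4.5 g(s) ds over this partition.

Subinterval widths: 0.25, 0.5, 0.25, 0.25, 0.25.
g(3) = 17, g(3.25) = 18.25, g(3.75) = 20.75, g(4) = 22, g(4.25) = 23.25, g(4.5) = 24.5.
On each subinterval the trapezoid contributes (Δs_i/2)·[g(s_{i-1}) + g(s_i)].
Sum = 31.125.

31.125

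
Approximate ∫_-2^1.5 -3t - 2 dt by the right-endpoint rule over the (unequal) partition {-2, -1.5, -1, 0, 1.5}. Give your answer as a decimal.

Subinterval widths: 0.5, 0.5, 1, 1.5.
Right endpoints: -1.5, -1, 0, 1.5.
f(-1.5) = 2.5, f(-1) = 1, f(0) = -2, f(1.5) = -6.5.
Sum = Σ Δt_i · f(t_i).
Sum = -10.

-10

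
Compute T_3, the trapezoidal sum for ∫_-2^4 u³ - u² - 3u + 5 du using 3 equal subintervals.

Δu = (4 − (-2))/3 = 2.
f(-2) = -1, f(0) = 5, f(2) = 3, f(4) = 41.
T_3 = (Δu/2)·[f(u_0) + 2f(u_1) + 2f(u_2) + f(u_3)].
Sum = 56.

56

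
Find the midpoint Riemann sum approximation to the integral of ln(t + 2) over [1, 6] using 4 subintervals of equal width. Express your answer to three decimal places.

8.353

Δt = (6 − 1)/4 = 1.25.
Midpoints: 1.625, 2.875, 4.125, 5.375.
f(1.625) ≈ 1.288, f(2.875) ≈ 1.584, f(4.125) ≈ 1.812, f(5.375) ≈ 1.998.
Sum = Δt · [f(1.625) + f(2.875) + f(4.125) + f(5.375)].
Sum ≈ 8.353.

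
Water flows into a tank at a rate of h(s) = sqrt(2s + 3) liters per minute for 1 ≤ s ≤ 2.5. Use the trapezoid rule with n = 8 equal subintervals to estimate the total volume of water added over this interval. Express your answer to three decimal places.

Δs = (2.5 − 1)/8 = 0.1875.
h(1) ≈ 2.236, h(1.1875) ≈ 2.318, h(1.375) ≈ 2.398, h(1.5625) ≈ 2.475, h(1.75) ≈ 2.550, h(1.9375) ≈ 2.622, h(2.125) ≈ 2.693, h(2.3125) ≈ 2.761, h(2.5) ≈ 2.828.
T_8 = (Δs/2)·[h(s_0) + 2h(s_1) + ... + 2h(s_{7}) + h(s_8)].
Sum ≈ 3.815.

3.815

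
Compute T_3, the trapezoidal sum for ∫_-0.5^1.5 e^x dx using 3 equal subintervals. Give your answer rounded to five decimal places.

Δx = (1.5 − (-0.5))/3 = 2/3.
f(-0.5) ≈ 0.60653, f(1/6) ≈ 1.18136, f(5/6) ≈ 2.30098, f(1.5) ≈ 4.48169.
T_3 = (Δx/2)·[f(x_0) + 2f(x_1) + 2f(x_2) + f(x_3)].
Sum ≈ 4.01763.

4.01763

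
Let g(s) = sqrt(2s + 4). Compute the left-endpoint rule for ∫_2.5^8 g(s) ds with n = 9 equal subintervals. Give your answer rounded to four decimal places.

Δs = (8 − 2.5)/9 = 11/18.
Left endpoints: 2.5, 28/9, 67/18, 13/3, 89/18, 50/9, 37/6, 61/9, 133/18.
g(2.5) ≈ 3.0000, g(28/9) ≈ 3.1972, g(67/18) ≈ 3.3830, g(13/3) ≈ 3.5590, g(89/18) ≈ 3.7268, g(50/9) ≈ 3.8873, g(37/6) ≈ 4.0415, g(61/9) ≈ 4.1899, g(133/18) ≈ 4.3333.
Sum = Δs · [g(2.5) + g(28/9) + g(67/18) + ...].
Sum ≈ 20.3610.

20.3610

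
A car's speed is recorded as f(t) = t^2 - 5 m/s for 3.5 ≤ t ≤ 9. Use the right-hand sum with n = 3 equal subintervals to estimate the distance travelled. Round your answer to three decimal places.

267.310

Δt = (9 − 3.5)/3 = 11/6.
Right endpoints: 16/3, 43/6, 9.
f(16/3) = 211/9, f(43/6) = 1669/36, f(9) = 76.
Sum = Δt · [f(16/3) + f(43/6) + f(9)].
Sum ≈ 267.310.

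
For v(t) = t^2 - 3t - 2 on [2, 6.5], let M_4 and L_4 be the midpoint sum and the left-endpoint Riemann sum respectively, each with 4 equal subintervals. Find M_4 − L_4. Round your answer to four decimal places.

12.4980

M_4 ≈ 22.025391.
L_4 = 9.52734375.
M_4 − L_4 ≈ 12.4980.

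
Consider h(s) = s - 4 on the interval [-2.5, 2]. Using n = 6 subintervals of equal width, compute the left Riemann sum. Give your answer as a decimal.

-20.8125

Δs = (2 − (-2.5))/6 = 0.75.
Left endpoints: -2.5, -1.75, -1, -0.25, 0.5, 1.25.
h(-2.5) = -6.5, h(-1.75) = -5.75, h(-1) = -5, h(-0.25) = -4.25, h(0.5) = -3.5, h(1.25) = -2.75.
Sum = Δs · [h(-2.5) + h(-1.75) + h(-1) + ...].
Sum = -20.8125.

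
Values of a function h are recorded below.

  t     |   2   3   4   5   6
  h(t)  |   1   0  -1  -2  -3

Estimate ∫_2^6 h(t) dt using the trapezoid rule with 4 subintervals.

Δt = 1.
T_4 = (1/2)·[1 + 2·0 + 2·(-1) + 2·(-2) + (-3)] = -4.

-4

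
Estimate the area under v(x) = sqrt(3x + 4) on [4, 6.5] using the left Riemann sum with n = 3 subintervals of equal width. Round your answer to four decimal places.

Δx = (6.5 − 4)/3 = 5/6.
Left endpoints: 4, 29/6, 17/3.
v(4) ≈ 4.0000, v(29/6) ≈ 4.3012, v(17/3) ≈ 4.5826.
Sum = Δx · [v(4) + v(29/6) + v(17/3)].
Sum ≈ 10.7364.

10.7364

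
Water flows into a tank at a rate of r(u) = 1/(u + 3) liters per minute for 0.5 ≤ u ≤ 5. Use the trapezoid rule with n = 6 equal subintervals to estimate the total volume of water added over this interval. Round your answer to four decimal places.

Δu = (5 − 0.5)/6 = 0.75.
r(0.5) = 2/7, r(1.25) = 4/17, r(2) = 0.2, r(2.75) = 4/23, r(3.5) = 2/13, r(4.25) = 4/29, r(5) = 0.125.
T_6 = (Δu/2)·[r(u_0) + 2r(u_1) + ... + 2r(u_{5}) + r(u_6)].
Sum ≈ 0.8298.

0.8298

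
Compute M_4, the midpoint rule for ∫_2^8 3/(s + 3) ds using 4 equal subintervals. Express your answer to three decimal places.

2.357

Δs = (8 − 2)/4 = 1.5.
Midpoints: 2.75, 4.25, 5.75, 7.25.
f(2.75) = 12/23, f(4.25) = 12/29, f(5.75) = 12/35, f(7.25) = 12/41.
Sum = Δs · [f(2.75) + f(4.25) + f(5.75) + f(7.25)].
Sum ≈ 2.357.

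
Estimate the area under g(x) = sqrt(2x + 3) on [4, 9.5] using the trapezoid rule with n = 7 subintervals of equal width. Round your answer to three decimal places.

Δx = (9.5 − 4)/7 = 11/14.
g(4) ≈ 3.317, g(67/14) ≈ 3.546, g(39/7) ≈ 3.761, g(89/14) ≈ 3.964, g(50/7) ≈ 4.158, g(111/14) ≈ 4.342, g(61/7) ≈ 4.520, g(9.5) ≈ 4.690.
T_7 = (Δx/2)·[g(x_0) + 2g(x_1) + ... + 2g(x_{6}) + g(x_7)].
Sum ≈ 22.231.

22.231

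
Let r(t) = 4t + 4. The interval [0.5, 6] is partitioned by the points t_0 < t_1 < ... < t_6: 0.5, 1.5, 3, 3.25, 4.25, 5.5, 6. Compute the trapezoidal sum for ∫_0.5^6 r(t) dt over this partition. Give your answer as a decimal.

93.5

Subinterval widths: 1, 1.5, 0.25, 1, 1.25, 0.5.
r(0.5) = 6, r(1.5) = 10, r(3) = 16, r(3.25) = 17, r(4.25) = 21, r(5.5) = 26, r(6) = 28.
On each subinterval the trapezoid contributes (Δt_i/2)·[r(t_{i-1}) + r(t_i)].
Sum = 93.5.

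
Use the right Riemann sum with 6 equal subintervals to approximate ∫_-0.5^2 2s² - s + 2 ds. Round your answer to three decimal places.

Δs = (2 − (-0.5))/6 = 5/12.
Right endpoints: -1/12, 1/3, 0.75, 7/6, 19/12, 2.
f(-1/12) = 151/72, f(1/3) = 17/9, f(0.75) = 2.375, f(7/6) = 32/9, f(19/12) = 391/72, f(2) = 8.
Sum = Δs · [f(-1/12) + f(1/3) + f(0.75) + ...].
Sum ≈ 9.728.

9.728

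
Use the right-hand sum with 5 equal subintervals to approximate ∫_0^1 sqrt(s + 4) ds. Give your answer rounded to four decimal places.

2.1437

Δs = (1 − 0)/5 = 0.2.
Right endpoints: 0.2, 0.4, 0.6, 0.8, 1.
f(0.2) ≈ 2.0494, f(0.4) ≈ 2.0976, f(0.6) ≈ 2.1448, f(0.8) ≈ 2.1909, f(1) ≈ 2.2361.
Sum = Δs · [f(0.2) + f(0.4) + f(0.6) + f(0.8) + f(1)].
Sum ≈ 2.1437.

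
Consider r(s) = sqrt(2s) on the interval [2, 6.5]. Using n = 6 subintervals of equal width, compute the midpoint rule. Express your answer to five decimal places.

Δs = (6.5 − 2)/6 = 0.75.
Midpoints: 2.375, 3.125, 3.875, 4.625, 5.375, 6.125.
r(2.375) ≈ 2.17945, r(3.125) ≈ 2.50000, r(3.875) ≈ 2.78388, r(4.625) ≈ 3.04138, r(5.375) ≈ 3.27872, r(6.125) ≈ 3.50000.
Sum = Δs · [r(2.375) + r(3.125) + r(3.875) + ...].
Sum ≈ 12.96257.

12.96257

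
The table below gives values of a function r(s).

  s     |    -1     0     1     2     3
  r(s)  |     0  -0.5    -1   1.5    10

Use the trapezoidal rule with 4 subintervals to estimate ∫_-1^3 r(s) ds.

Δs = 1.
T_4 = (1/2)·[0 + 2·(-0.5) + 2·(-1) + 2·1.5 + 10] = 5.

5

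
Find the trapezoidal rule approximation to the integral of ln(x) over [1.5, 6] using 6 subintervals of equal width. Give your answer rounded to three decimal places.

5.619

Δx = (6 − 1.5)/6 = 0.75.
f(1.5) ≈ 0.405, f(2.25) ≈ 0.811, f(3) ≈ 1.099, f(3.75) ≈ 1.322, f(4.5) ≈ 1.504, f(5.25) ≈ 1.658, f(6) ≈ 1.792.
T_6 = (Δx/2)·[f(x_0) + 2f(x_1) + ... + 2f(x_{5}) + f(x_6)].
Sum ≈ 5.619.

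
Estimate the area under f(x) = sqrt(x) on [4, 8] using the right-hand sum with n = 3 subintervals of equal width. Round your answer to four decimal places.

Δx = (8 − 4)/3 = 4/3.
Right endpoints: 16/3, 20/3, 8.
f(16/3) ≈ 2.3094, f(20/3) ≈ 2.5820, f(8) ≈ 2.8284.
Sum = Δx · [f(16/3) + f(20/3) + f(8)].
Sum ≈ 10.2931.

10.2931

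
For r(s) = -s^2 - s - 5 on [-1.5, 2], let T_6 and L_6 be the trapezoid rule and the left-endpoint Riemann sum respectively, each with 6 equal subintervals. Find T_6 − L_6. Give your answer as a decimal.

T_6 ≈ -22.36516.
L_6 ≈ -20.83391.
T_6 − L_6 = -1.53125.

-1.53125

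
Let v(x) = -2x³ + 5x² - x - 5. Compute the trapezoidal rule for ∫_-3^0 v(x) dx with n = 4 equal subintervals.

78.9375

Δx = (0 − (-3))/4 = 0.75.
v(-3) = 97, v(-2.25) = 45.34375, v(-1.5) = 14.5, v(-0.75) = -0.59375, v(0) = -5.
T_4 = (Δx/2)·[v(x_0) + 2v(x_1) + 2v(x_2) + 2v(x_3) + v(x_4)].
Sum = 78.9375.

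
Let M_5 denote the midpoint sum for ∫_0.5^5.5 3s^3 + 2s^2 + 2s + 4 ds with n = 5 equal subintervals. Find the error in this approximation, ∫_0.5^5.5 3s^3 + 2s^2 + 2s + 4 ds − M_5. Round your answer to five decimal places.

12.08333

Exact integral: ∫_0.5^5.5 f(s) ds ≈ 847.0833333.
M_5 = 835.
Error ≈ 847.0833333 − 835 ≈ 12.08333.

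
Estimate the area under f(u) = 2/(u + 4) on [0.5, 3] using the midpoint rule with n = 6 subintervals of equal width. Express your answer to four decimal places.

0.8832

Δu = (3 − 0.5)/6 = 5/12.
Midpoints: 17/24, 1.125, 37/24, 47/24, 2.375, 67/24.
f(17/24) = 48/113, f(1.125) = 16/41, f(37/24) = 48/133, f(47/24) = 48/143, f(2.375) = 16/51, f(67/24) = 48/163.
Sum = Δu · [f(17/24) + f(1.125) + f(37/24) + ...].
Sum ≈ 0.8832.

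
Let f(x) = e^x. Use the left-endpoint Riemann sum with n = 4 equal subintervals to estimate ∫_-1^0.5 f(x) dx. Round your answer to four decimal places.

1.0557

Δx = (0.5 − (-1))/4 = 0.375.
Left endpoints: -1, -0.625, -0.25, 0.125.
f(-1) ≈ 0.3679, f(-0.625) ≈ 0.5353, f(-0.25) ≈ 0.7788, f(0.125) ≈ 1.1331.
Sum = Δx · [f(-1) + f(-0.625) + f(-0.25) + f(0.125)].
Sum ≈ 1.0557.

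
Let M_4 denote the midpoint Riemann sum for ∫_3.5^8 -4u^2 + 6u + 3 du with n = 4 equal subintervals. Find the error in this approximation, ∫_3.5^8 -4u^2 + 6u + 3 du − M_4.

Exact integral: ∫_3.5^8 f(u) du = -456.75.
M_4 = -454.8515625.
Error = -456.75 − (-454.8515625) = -1.8984375.

-1.8984375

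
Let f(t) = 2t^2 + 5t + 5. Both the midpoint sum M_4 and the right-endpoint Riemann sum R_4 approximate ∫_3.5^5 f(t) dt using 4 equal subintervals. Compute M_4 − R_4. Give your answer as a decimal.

-6.29296875

M_4 = 94.08984375.
R_4 = 100.3828125.
M_4 − R_4 = -6.29296875.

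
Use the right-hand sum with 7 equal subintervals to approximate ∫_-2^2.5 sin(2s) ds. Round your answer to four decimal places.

-0.9537

Δs = (2.5 − (-2))/7 = 9/14.
Right endpoints: -19/14, -5/7, -1/14, 4/7, 17/14, 13/7, 2.5.
f(-19/14) ≈ -0.4144, f(-5/7) ≈ -0.9899, f(-1/14) ≈ -0.1424, f(4/7) ≈ 0.9098, f(17/14) ≈ 0.6541, f(13/7) ≈ -0.5419, f(2.5) ≈ -0.9589.
Sum = Δs · [f(-19/14) + f(-5/7) + f(-1/14) + ...].
Sum ≈ -0.9537.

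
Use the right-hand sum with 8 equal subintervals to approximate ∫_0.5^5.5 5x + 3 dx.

Δx = (5.5 − 0.5)/8 = 0.625.
Right endpoints: 1.125, 1.75, 2.375, 3, 3.625, 4.25, 4.875, 5.5.
f(1.125) = 8.625, f(1.75) = 11.75, f(2.375) = 14.875, f(3) = 18, f(3.625) = 21.125, f(4.25) = 24.25, f(4.875) = 27.375, f(5.5) = 30.5.
Sum = Δx · [f(1.125) + f(1.75) + f(2.375) + ...].
Sum = 97.8125.

97.8125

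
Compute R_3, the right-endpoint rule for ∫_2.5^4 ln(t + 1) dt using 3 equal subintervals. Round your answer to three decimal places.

2.250

Δt = (4 − 2.5)/3 = 0.5.
Right endpoints: 3, 3.5, 4.
f(3) ≈ 1.386, f(3.5) ≈ 1.504, f(4) ≈ 1.609.
Sum = Δt · [f(3) + f(3.5) + f(4)].
Sum ≈ 2.250.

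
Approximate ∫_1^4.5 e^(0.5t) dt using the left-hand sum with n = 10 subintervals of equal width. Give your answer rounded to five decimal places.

Δt = (4.5 − 1)/10 = 0.35.
Left endpoints: 1, 1.35, 1.7, 2.05, 2.4, 2.75, 3.1, 3.45, 3.8, 4.15.
f(1) ≈ 1.64872, f(1.35) ≈ 1.96403, f(1.7) ≈ 2.33965, f(2.05) ≈ 2.78710, f(2.4) ≈ 3.32012, f(2.75) ≈ 3.95508, f(3.1) ≈ 4.71147, f(3.45) ≈ 5.61252, f(3.8) ≈ 6.68589, f(4.15) ≈ 7.96455.
Sum = Δt · [f(1) + f(1.35) + f(1.7) + ...].
Sum ≈ 14.34619.

14.34619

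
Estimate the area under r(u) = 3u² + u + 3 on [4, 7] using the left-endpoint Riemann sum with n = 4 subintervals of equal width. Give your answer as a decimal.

Δu = (7 − 4)/4 = 0.75.
Left endpoints: 4, 4.75, 5.5, 6.25.
r(4) = 55, r(4.75) = 75.4375, r(5.5) = 99.25, r(6.25) = 126.4375.
Sum = Δu · [r(4) + r(4.75) + r(5.5) + r(6.25)].
Sum = 267.09375.

267.09375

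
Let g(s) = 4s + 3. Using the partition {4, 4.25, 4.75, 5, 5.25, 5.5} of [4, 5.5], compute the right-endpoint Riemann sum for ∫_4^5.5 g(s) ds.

Subinterval widths: 0.25, 0.5, 0.25, 0.25, 0.25.
Right endpoints: 4.25, 4.75, 5, 5.25, 5.5.
g(4.25) = 20, g(4.75) = 22, g(5) = 23, g(5.25) = 24, g(5.5) = 25.
Sum = Σ Δs_i · g(s_i).
Sum = 34.

34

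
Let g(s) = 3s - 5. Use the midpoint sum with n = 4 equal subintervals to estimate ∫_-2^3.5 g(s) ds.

-15.125

Δs = (3.5 − (-2))/4 = 1.375.
Midpoints: -1.3125, 0.0625, 1.4375, 2.8125.
g(-1.3125) = -8.9375, g(0.0625) = -4.8125, g(1.4375) = -0.6875, g(2.8125) = 3.4375.
Sum = Δs · [g(-1.3125) + g(0.0625) + g(1.4375) + g(2.8125)].
Sum = -15.125.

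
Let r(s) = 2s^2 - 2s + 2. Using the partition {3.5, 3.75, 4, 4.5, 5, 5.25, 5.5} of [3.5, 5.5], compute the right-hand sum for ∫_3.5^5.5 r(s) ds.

Subinterval widths: 0.25, 0.25, 0.5, 0.5, 0.25, 0.25.
Right endpoints: 3.75, 4, 4.5, 5, 5.25, 5.5.
r(3.75) = 22.625, r(4) = 26, r(4.5) = 33.5, r(5) = 42, r(5.25) = 46.625, r(5.5) = 51.5.
Sum = Σ Δs_i · r(s_i).
Sum = 74.4375.

74.4375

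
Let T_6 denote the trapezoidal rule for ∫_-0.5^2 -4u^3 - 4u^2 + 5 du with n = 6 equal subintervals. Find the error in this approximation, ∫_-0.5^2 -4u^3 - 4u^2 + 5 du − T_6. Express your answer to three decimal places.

0.940

Exact integral: ∫_-0.5^2 f(u) du ≈ -14.27083.
T_6 ≈ -15.21123.
Error ≈ -14.27083 − (-15.21123) ≈ 0.940.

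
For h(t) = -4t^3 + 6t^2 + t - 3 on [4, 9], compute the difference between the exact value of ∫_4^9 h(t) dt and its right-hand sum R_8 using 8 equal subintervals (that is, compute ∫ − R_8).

Exact integral: ∫_4^9 h(t) dt = -4957.5.
R_8 = -5688.75.
Error = -4957.5 − (-5688.75) = 731.25.

731.25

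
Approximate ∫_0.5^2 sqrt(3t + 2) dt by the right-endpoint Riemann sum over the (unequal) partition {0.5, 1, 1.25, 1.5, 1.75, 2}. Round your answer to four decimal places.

Subinterval widths: 0.5, 0.25, 0.25, 0.25, 0.25.
Right endpoints: 1, 1.25, 1.5, 1.75, 2.
f(1) ≈ 2.2361, f(1.25) ≈ 2.3979, f(1.5) ≈ 2.5495, f(1.75) ≈ 2.6926, f(2) ≈ 2.8284.
Sum = Σ Δt_i · f(t_i).
Sum ≈ 3.7351.

3.7351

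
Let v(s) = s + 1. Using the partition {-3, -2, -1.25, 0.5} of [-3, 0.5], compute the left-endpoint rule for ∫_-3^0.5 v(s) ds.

Subinterval widths: 1, 0.75, 1.75.
Left endpoints: -3, -2, -1.25.
v(-3) = -2, v(-2) = -1, v(-1.25) = -0.25.
Sum = Σ Δs_i · v(s_i).
Sum = -3.1875.

-3.1875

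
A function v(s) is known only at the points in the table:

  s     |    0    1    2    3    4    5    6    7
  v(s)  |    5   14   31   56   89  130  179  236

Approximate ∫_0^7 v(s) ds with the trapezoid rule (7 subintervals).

Δs = 1.
T_7 = (1/2)·[5 + 2·14 + 2·31 + 2·56 + 2·89 + 2·130 + 2·179 + 236] = 619.5.

619.5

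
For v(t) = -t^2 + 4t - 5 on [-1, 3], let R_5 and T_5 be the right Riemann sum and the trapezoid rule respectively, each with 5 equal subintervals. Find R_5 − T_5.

R_5 = -10.56.
T_5 = -13.76.
R_5 − T_5 = 3.2.

3.2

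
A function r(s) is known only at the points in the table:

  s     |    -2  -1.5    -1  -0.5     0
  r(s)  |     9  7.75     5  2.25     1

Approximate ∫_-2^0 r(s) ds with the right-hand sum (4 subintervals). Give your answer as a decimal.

Δs = 0.5.
Sum = 0.5·[7.75 + 5 + 2.25 + 1] = 8.

8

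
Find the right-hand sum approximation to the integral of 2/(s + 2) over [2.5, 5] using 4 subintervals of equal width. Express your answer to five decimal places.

Δs = (5 − 2.5)/4 = 0.625.
Right endpoints: 3.125, 3.75, 4.375, 5.
f(3.125) = 16/41, f(3.75) = 8/23, f(4.375) = 16/51, f(5) = 2/7.
Sum = Δs · [f(3.125) + f(3.75) + f(4.375) + f(5)].
Sum ≈ 0.83594.

0.83594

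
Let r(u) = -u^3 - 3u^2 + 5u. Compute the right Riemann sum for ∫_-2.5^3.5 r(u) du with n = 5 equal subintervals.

-105.63

Δu = (3.5 − (-2.5))/5 = 1.2.
Right endpoints: -1.3, -0.1, 1.1, 2.3, 3.5.
r(-1.3) = -9.373, r(-0.1) = -0.529, r(1.1) = 0.539, r(2.3) = -16.537, r(3.5) = -62.125.
Sum = Δu · [r(-1.3) + r(-0.1) + r(1.1) + r(2.3) + r(3.5)].
Sum = -105.63.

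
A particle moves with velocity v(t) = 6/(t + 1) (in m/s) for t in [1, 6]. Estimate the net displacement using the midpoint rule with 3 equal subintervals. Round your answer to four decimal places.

7.3733

Δt = (6 − 1)/3 = 5/3.
Midpoints: 11/6, 3.5, 31/6.
v(11/6) = 36/17, v(3.5) = 4/3, v(31/6) = 36/37.
Sum = Δt · [v(11/6) + v(3.5) + v(31/6)].
Sum ≈ 7.3733.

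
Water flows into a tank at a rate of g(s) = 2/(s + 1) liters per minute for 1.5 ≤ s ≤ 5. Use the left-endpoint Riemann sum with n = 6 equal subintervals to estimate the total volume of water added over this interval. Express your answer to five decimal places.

Δs = (5 − 1.5)/6 = 7/12.
Left endpoints: 1.5, 25/12, 8/3, 3.25, 23/6, 53/12.
g(1.5) = 0.8, g(25/12) = 24/37, g(8/3) = 6/11, g(3.25) = 8/17, g(23/6) = 12/29, g(53/12) = 24/65.
Sum = Δs · [g(1.5) + g(25/12) + g(8/3) + ...].
Sum ≈ 1.89450.

1.89450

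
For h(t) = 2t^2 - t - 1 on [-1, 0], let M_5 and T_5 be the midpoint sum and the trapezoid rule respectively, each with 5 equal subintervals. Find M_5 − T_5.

-0.02

M_5 = 0.16.
T_5 = 0.18.
M_5 − T_5 = -0.02.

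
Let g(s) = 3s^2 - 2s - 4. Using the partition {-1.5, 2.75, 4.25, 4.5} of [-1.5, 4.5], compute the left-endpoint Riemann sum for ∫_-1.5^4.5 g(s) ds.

Subinterval widths: 4.25, 1.5, 0.25.
Left endpoints: -1.5, 2.75, 4.25.
g(-1.5) = 5.75, g(2.75) = 13.1875, g(4.25) = 41.6875.
Sum = Σ Δs_i · g(s_i).
Sum = 54.640625.

54.640625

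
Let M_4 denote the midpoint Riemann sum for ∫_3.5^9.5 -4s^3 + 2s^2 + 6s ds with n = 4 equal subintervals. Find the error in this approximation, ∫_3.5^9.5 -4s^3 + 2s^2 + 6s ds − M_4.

Exact integral: ∫_3.5^9.5 f(s) ds = -7218.
M_4 = -7132.5.
Error = -7218 − (-7132.5) = -85.5.

-85.5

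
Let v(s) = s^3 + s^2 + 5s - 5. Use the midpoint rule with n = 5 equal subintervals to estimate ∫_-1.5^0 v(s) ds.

Δs = (0 − (-1.5))/5 = 0.3.
Midpoints: -1.35, -1.05, -0.75, -0.45, -0.15.
v(-1.35) = -12.387875, v(-1.05) = -10.305125, v(-0.75) = -8.609375, v(-0.45) = -7.138625, v(-0.15) = -5.730875.
Sum = Δs · [v(-1.35) + v(-1.05) + v(-0.75) + v(-0.45) + v(-0.15)].
Sum = -13.2515625.

-13.2515625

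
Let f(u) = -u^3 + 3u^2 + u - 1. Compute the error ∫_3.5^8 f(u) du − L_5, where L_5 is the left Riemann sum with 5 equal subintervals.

Exact integral: ∫_3.5^8 f(u) du = -495.984375.
L_5 = -365.4225.
Error = -495.984375 − (-365.4225) = -130.561875.

-130.561875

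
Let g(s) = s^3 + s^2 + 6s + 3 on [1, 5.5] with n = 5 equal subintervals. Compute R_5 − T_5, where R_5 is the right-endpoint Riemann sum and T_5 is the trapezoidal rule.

R_5 = 491.1525.
T_5 = 391.42125.
R_5 − T_5 = 99.73125.

99.73125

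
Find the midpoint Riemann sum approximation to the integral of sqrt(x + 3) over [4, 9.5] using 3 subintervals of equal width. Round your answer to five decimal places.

Δx = (9.5 − 4)/3 = 11/6.
Midpoints: 59/12, 6.75, 103/12.
f(59/12) ≈ 2.81366, f(6.75) ≈ 3.12250, f(103/12) ≈ 3.40343.
Sum = Δx · [f(59/12) + f(6.75) + f(103/12)].
Sum ≈ 17.12257.

17.12257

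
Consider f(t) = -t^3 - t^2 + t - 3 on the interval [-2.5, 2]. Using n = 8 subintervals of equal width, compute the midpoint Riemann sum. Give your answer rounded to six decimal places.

Δt = (2 − (-2.5))/8 = 0.5625.
Midpoints: -2.21875, -1.65625, -1.09375, -0.53125, 0.03125, 0.59375, 1.15625, 1.71875.
f(-2.21875) = 25591/32768, f(-1.65625) = -93587/32768, f(-1.09375) = -130469/32768, f(-0.53125) = -120047/32768, f(0.03125) = -97313/32768, f(0.59375) = -97259/32768, f(1.15625) = -154877/32768, f(1.71875) = -305159/32768.
Sum = Δt · [f(-2.21875) + f(-1.65625) + f(-1.09375) + ...].
Sum ≈ -16.704712.

-16.704712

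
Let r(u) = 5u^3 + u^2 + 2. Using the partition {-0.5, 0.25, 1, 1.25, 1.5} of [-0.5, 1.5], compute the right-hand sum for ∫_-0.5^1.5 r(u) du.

Subinterval widths: 0.75, 0.75, 0.25, 0.25.
Right endpoints: 0.25, 1, 1.25, 1.5.
r(0.25) = 2.140625, r(1) = 8, r(1.25) = 13.328125, r(1.5) = 21.125.
Sum = Σ Δu_i · r(u_i).
Sum = 16.21875.

16.21875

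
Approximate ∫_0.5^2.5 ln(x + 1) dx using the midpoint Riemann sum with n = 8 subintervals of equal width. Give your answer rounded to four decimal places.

Δx = (2.5 − 0.5)/8 = 0.25.
Midpoints: 0.625, 0.875, 1.125, 1.375, 1.625, 1.875, 2.125, 2.375.
f(0.625) ≈ 0.4855, f(0.875) ≈ 0.6286, f(1.125) ≈ 0.7538, f(1.375) ≈ 0.8650, f(1.625) ≈ 0.9651, f(1.875) ≈ 1.0561, f(2.125) ≈ 1.1394, f(2.375) ≈ 1.2164.
Sum = Δx · [f(0.625) + f(0.875) + f(1.125) + ...].
Sum ≈ 1.7775.

1.7775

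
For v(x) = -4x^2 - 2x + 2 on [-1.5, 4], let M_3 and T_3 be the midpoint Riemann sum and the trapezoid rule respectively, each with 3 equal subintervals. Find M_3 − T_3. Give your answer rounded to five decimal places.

M_3 ≈ -86.4212963.
T_3 ≈ -104.9074074.
M_3 − T_3 ≈ 18.48611.

18.48611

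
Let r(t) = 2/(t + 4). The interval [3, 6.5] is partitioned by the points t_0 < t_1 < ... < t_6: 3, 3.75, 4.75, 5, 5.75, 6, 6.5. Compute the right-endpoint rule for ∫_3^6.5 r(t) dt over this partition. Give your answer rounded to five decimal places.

0.77676

Subinterval widths: 0.75, 1, 0.25, 0.75, 0.25, 0.5.
Right endpoints: 3.75, 4.75, 5, 5.75, 6, 6.5.
r(3.75) = 8/31, r(4.75) = 8/35, r(5) = 2/9, r(5.75) = 8/39, r(6) = 0.2, r(6.5) = 4/21.
Sum = Σ Δt_i · r(t_i).
Sum ≈ 0.77676.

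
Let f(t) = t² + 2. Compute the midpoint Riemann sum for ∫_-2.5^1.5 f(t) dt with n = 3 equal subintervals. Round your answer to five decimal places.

Δt = (1.5 − (-2.5))/3 = 4/3.
Midpoints: -11/6, -0.5, 5/6.
f(-11/6) = 193/36, f(-0.5) = 2.25, f(5/6) = 97/36.
Sum = Δt · [f(-11/6) + f(-0.5) + f(5/6)].
Sum ≈ 13.74074.

13.74074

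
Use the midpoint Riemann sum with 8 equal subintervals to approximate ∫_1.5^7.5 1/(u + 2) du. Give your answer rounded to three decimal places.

0.997

Δu = (7.5 − 1.5)/8 = 0.75.
Midpoints: 1.875, 2.625, 3.375, 4.125, 4.875, 5.625, 6.375, 7.125.
f(1.875) = 8/31, f(2.625) = 8/37, f(3.375) = 8/43, f(4.125) = 8/49, f(4.875) = 8/55, f(5.625) = 8/61, f(6.375) = 8/67, f(7.125) = 8/73.
Sum = Δu · [f(1.875) + f(2.625) + f(3.375) + ...].
Sum ≈ 0.997.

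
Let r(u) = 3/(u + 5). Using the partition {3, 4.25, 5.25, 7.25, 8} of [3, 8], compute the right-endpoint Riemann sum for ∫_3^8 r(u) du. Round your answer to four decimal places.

Subinterval widths: 1.25, 1, 2, 0.75.
Right endpoints: 4.25, 5.25, 7.25, 8.
r(4.25) = 12/37, r(5.25) = 12/41, r(7.25) = 12/49, r(8) = 3/13.
Sum = Σ Δu_i · r(u_i).
Sum ≈ 1.3610.

1.3610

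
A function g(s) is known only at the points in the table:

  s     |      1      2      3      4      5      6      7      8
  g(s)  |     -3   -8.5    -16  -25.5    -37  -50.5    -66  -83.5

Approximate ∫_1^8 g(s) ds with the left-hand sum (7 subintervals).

Δs = 1.
Sum = 1·[(-3) + (-8.5) + (-16) + (-25.5) + (-37) + (-50.5) + (-66)] = -206.5.

-206.5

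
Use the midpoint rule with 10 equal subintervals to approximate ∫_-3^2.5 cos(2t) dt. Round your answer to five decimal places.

-0.65152

Δt = (2.5 − (-3))/10 = 0.55.
Midpoints: -2.725, -2.175, -1.625, -1.075, -0.525, 0.025, 0.575, 1.125, 1.675, 2.225.
f(-2.725) ≈ 0.67252, f(-2.175) ≈ -0.35451, f(-1.625) ≈ -0.99413, f(-1.075) ≈ -0.54736, f(-0.525) ≈ 0.49757, f(0.025) ≈ 0.99875, f(0.575) ≈ 0.40849, f(1.125) ≈ -0.62817, f(1.675) ≈ -0.97836, f(2.225) ≈ -0.25939.
Sum = Δt · [f(-2.725) + f(-2.175) + f(-1.625) + ...].
Sum ≈ -0.65152.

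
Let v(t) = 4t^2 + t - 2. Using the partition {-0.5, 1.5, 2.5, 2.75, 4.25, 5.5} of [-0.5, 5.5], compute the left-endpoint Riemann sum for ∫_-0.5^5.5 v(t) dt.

151.5

Subinterval widths: 2, 1, 0.25, 1.5, 1.25.
Left endpoints: -0.5, 1.5, 2.5, 2.75, 4.25.
v(-0.5) = -1.5, v(1.5) = 8.5, v(2.5) = 25.5, v(2.75) = 31, v(4.25) = 74.5.
Sum = Σ Δt_i · v(t_i).
Sum = 151.5.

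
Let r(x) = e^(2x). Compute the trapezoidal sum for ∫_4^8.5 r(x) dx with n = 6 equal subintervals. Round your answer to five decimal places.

14259630.57847

Δx = (8.5 − 4)/6 = 0.75.
r(4) ≈ 2980.95799, r(4.75) ≈ 13359.72683, r(5.5) ≈ 59874.14172, r(6.25) ≈ 268337.28652, r(7) ≈ 1202604.28416, r(7.75) ≈ 5389698.47628, r(8.5) ≈ 24154952.75358.
T_6 = (Δx/2)·[r(x_0) + 2r(x_1) + ... + 2r(x_{5}) + r(x_6)].
Sum ≈ 14259630.57847.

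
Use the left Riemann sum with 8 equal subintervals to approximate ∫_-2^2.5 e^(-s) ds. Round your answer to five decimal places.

9.55371

Δs = (2.5 − (-2))/8 = 0.5625.
Left endpoints: -2, -1.4375, -0.875, -0.3125, 0.25, 0.8125, 1.375, 1.9375.
f(-2) ≈ 7.38906, f(-1.4375) ≈ 4.21016, f(-0.875) ≈ 2.39888, f(-0.3125) ≈ 1.36684, f(0.25) ≈ 0.77880, f(0.8125) ≈ 0.44375, f(1.375) ≈ 0.25284, f(1.9375) ≈ 0.14406.
Sum = Δs · [f(-2) + f(-1.4375) + f(-0.875) + ...].
Sum ≈ 9.55371.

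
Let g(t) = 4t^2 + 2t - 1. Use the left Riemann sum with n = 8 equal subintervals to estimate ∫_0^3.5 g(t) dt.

Δt = (3.5 − 0)/8 = 0.4375.
Left endpoints: 0, 0.4375, 0.875, 1.3125, 1.75, 2.1875, 2.625, 3.0625.
g(0) = -1, g(0.4375) = 0.640625, g(0.875) = 3.8125, g(1.3125) = 8.515625, g(1.75) = 14.75, g(2.1875) = 22.515625, g(2.625) = 31.8125, g(3.0625) = 42.640625.
Sum = Δt · [g(0) + g(0.4375) + g(0.875) + ...].
Sum = 54.11328125.

54.11328125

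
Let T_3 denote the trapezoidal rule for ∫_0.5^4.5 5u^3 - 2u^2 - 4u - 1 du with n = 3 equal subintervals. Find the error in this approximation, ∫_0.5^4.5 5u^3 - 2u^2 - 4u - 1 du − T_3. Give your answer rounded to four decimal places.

Exact integral: ∫_0.5^4.5 f(u) du ≈ 407.833333.
T_3 ≈ 449.907407.
Error ≈ 407.833333 − 449.907407 ≈ -42.0741.

-42.0741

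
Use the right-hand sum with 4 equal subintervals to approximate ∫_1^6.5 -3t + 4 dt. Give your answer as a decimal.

Δt = (6.5 − 1)/4 = 1.375.
Right endpoints: 2.375, 3.75, 5.125, 6.5.
f(2.375) = -3.125, f(3.75) = -7.25, f(5.125) = -11.375, f(6.5) = -15.5.
Sum = Δt · [f(2.375) + f(3.75) + f(5.125) + f(6.5)].
Sum = -51.21875.

-51.21875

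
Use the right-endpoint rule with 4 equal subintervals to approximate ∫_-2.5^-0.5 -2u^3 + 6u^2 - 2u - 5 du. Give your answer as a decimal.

30

Δu = (-0.5 − (-2.5))/4 = 0.5.
Right endpoints: -2, -1.5, -1, -0.5.
f(-2) = 39, f(-1.5) = 18.25, f(-1) = 5, f(-0.5) = -2.25.
Sum = Δu · [f(-2) + f(-1.5) + f(-1) + f(-0.5)].
Sum = 30.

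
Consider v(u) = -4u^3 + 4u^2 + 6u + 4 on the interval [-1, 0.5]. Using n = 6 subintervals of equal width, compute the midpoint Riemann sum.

6.1328125

Δu = (0.5 − (-1))/6 = 0.25.
Midpoints: -0.875, -0.625, -0.375, -0.125, 0.125, 0.375.
v(-0.875) = 4.4921875, v(-0.625) = 2.7890625, v(-0.375) = 2.5234375, v(-0.125) = 3.3203125, v(0.125) = 4.8046875, v(0.375) = 6.6015625.
Sum = Δu · [v(-0.875) + v(-0.625) + v(-0.375) + ...].
Sum = 6.1328125.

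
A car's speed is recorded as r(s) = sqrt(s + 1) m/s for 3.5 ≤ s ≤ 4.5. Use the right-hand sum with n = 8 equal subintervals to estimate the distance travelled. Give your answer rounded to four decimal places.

Δs = (4.5 − 3.5)/8 = 0.125.
Right endpoints: 3.625, 3.75, 3.875, 4, 4.125, 4.25, 4.375, 4.5.
r(3.625) ≈ 2.1506, r(3.75) ≈ 2.1794, r(3.875) ≈ 2.2079, r(4) ≈ 2.2361, r(4.125) ≈ 2.2638, r(4.25) ≈ 2.2913, r(4.375) ≈ 2.3184, r(4.5) ≈ 2.3452.
Sum = Δs · [r(3.625) + r(3.75) + r(3.875) + ...].
Sum ≈ 2.2491.

2.2491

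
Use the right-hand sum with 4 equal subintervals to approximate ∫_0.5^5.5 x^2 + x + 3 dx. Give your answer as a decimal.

108.59375

Δx = (5.5 − 0.5)/4 = 1.25.
Right endpoints: 1.75, 3, 4.25, 5.5.
f(1.75) = 7.8125, f(3) = 15, f(4.25) = 25.3125, f(5.5) = 38.75.
Sum = Δx · [f(1.75) + f(3) + f(4.25) + f(5.5)].
Sum = 108.59375.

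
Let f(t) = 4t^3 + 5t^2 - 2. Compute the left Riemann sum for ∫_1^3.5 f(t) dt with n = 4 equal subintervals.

Δt = (3.5 − 1)/4 = 0.625.
Left endpoints: 1, 1.625, 2.25, 2.875.
f(1) = 7, f(1.625) = 28.3671875, f(2.25) = 68.875, f(2.875) = 134.3828125.
Sum = Δt · [f(1) + f(1.625) + f(2.25) + f(2.875)].
Sum = 149.140625.

149.140625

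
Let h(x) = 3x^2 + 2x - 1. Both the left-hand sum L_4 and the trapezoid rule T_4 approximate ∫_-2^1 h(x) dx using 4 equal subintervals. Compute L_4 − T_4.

1.125

L_4 = 4.96875.
T_4 = 3.84375.
L_4 − T_4 = 1.125.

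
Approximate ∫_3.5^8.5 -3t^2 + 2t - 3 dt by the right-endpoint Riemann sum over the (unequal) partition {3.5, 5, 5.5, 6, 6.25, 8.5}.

-675.984375

Subinterval widths: 1.5, 0.5, 0.5, 0.25, 2.25.
Right endpoints: 5, 5.5, 6, 6.25, 8.5.
f(5) = -68, f(5.5) = -82.75, f(6) = -99, f(6.25) = -107.6875, f(8.5) = -202.75.
Sum = Σ Δt_i · f(t_i).
Sum = -675.984375.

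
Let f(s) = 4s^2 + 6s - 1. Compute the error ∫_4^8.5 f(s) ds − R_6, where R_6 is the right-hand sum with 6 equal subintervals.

Exact integral: ∫_4^8.5 f(s) ds = 897.75.
R_6 = 993.9375.
Error = 897.75 − 993.9375 = -96.1875.

-96.1875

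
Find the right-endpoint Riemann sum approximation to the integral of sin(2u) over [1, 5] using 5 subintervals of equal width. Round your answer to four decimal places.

Δu = (5 − 1)/5 = 0.8.
Right endpoints: 1.8, 2.6, 3.4, 4.2, 5.
f(1.8) ≈ -0.4425, f(2.6) ≈ -0.8835, f(3.4) ≈ 0.4941, f(4.2) ≈ 0.8546, f(5) ≈ -0.5440.
Sum = Δu · [f(1.8) + f(2.6) + f(3.4) + f(4.2) + f(5)].
Sum ≈ -0.4170.

-0.4170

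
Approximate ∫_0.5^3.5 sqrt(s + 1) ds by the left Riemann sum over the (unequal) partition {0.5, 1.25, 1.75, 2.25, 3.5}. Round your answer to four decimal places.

Subinterval widths: 0.75, 0.5, 0.5, 1.25.
Left endpoints: 0.5, 1.25, 1.75, 2.25.
f(0.5) ≈ 1.2247, f(1.25) ≈ 1.5000, f(1.75) ≈ 1.6583, f(2.25) ≈ 1.8028.
Sum = Σ Δs_i · f(s_i).
Sum ≈ 4.7512.

4.7512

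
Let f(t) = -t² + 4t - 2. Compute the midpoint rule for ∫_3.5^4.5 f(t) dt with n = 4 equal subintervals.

-2.078125

Δt = (4.5 − 3.5)/4 = 0.25.
Midpoints: 3.625, 3.875, 4.125, 4.375.
f(3.625) = -0.640625, f(3.875) = -1.515625, f(4.125) = -2.515625, f(4.375) = -3.640625.
Sum = Δt · [f(3.625) + f(3.875) + f(4.125) + f(4.375)].
Sum = -2.078125.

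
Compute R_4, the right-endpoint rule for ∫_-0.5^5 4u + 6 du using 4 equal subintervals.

Δu = (5 − (-0.5))/4 = 1.375.
Right endpoints: 0.875, 2.25, 3.625, 5.
f(0.875) = 9.5, f(2.25) = 15, f(3.625) = 20.5, f(5) = 26.
Sum = Δu · [f(0.875) + f(2.25) + f(3.625) + f(5)].
Sum = 97.625.

97.625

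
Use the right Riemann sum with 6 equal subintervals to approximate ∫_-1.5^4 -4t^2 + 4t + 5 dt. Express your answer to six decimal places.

-53.039352

Δt = (4 − (-1.5))/6 = 11/12.
Right endpoints: -7/12, 1/3, 1.25, 13/6, 37/12, 4.
f(-7/12) = 47/36, f(1/3) = 53/9, f(1.25) = 3.75, f(13/6) = -46/9, f(37/12) = -745/36, f(4) = -43.
Sum = Δt · [f(-7/12) + f(1/3) + f(1.25) + ...].
Sum ≈ -53.039352.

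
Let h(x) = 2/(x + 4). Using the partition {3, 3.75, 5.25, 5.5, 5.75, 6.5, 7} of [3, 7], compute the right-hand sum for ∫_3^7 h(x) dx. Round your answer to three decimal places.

Subinterval widths: 0.75, 1.5, 0.25, 0.25, 0.75, 0.5.
Right endpoints: 3.75, 5.25, 5.5, 5.75, 6.5, 7.
h(3.75) = 8/31, h(5.25) = 8/37, h(5.5) = 4/19, h(5.75) = 8/39, h(6.5) = 4/21, h(7) = 2/11.
Sum = Σ Δx_i · h(x_i).
Sum ≈ 0.856.

0.856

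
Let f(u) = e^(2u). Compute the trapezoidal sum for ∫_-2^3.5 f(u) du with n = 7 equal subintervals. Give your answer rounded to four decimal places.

656.7528

Δu = (3.5 − (-2))/7 = 11/14.
f(-2) ≈ 0.0183, f(-17/14) ≈ 0.0882, f(-3/7) ≈ 0.4244, f(5/14) ≈ 2.0427, f(8/7) ≈ 9.8327, f(27/14) ≈ 47.3299, f(19/7) ≈ 227.8236, f(3.5) ≈ 1096.6332.
T_7 = (Δu/2)·[f(u_0) + 2f(u_1) + ... + 2f(u_{6}) + f(u_7)].
Sum ≈ 656.7528.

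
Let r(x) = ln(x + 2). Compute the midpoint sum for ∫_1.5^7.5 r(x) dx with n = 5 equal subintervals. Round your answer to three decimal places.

11.013

Δx = (7.5 − 1.5)/5 = 1.2.
Midpoints: 2.1, 3.3, 4.5, 5.7, 6.9.
r(2.1) ≈ 1.411, r(3.3) ≈ 1.668, r(4.5) ≈ 1.872, r(5.7) ≈ 2.041, r(6.9) ≈ 2.186.
Sum = Δx · [r(2.1) + r(3.3) + r(4.5) + r(5.7) + r(6.9)].
Sum ≈ 11.013.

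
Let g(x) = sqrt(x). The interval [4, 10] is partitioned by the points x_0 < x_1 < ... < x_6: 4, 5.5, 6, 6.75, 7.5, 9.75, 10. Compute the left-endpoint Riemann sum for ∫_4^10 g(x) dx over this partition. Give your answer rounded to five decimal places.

14.90078

Subinterval widths: 1.5, 0.5, 0.75, 0.75, 2.25, 0.25.
Left endpoints: 4, 5.5, 6, 6.75, 7.5, 9.75.
g(4) ≈ 2.00000, g(5.5) ≈ 2.34521, g(6) ≈ 2.44949, g(6.75) ≈ 2.59808, g(7.5) ≈ 2.73861, g(9.75) ≈ 3.12250.
Sum = Σ Δx_i · g(x_i).
Sum ≈ 14.90078.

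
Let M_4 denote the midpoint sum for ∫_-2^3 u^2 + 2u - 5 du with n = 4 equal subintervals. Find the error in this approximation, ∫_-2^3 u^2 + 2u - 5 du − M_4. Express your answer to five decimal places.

Exact integral: ∫_-2^3 f(u) du ≈ -8.3333333.
M_4 = -8.984375.
Error ≈ -8.3333333 − (-8.984375) ≈ 0.65104.

0.65104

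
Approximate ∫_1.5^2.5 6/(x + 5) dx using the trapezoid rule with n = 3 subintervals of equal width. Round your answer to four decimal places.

0.8589

Δx = (2.5 − 1.5)/3 = 1/3.
f(1.5) = 12/13, f(11/6) = 36/41, f(13/6) = 36/43, f(2.5) = 0.8.
T_3 = (Δx/2)·[f(x_0) + 2f(x_1) + 2f(x_2) + f(x_3)].
Sum ≈ 0.8589.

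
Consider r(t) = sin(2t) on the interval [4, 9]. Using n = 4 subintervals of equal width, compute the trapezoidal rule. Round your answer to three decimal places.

-0.167

Δt = (9 − 4)/4 = 1.25.
r(4) ≈ 0.989, r(5.25) ≈ -0.880, r(6.5) ≈ 0.420, r(7.75) ≈ 0.206, r(9) ≈ -0.751.
T_4 = (Δt/2)·[r(t_0) + 2r(t_1) + 2r(t_2) + 2r(t_3) + r(t_4)].
Sum ≈ -0.167.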